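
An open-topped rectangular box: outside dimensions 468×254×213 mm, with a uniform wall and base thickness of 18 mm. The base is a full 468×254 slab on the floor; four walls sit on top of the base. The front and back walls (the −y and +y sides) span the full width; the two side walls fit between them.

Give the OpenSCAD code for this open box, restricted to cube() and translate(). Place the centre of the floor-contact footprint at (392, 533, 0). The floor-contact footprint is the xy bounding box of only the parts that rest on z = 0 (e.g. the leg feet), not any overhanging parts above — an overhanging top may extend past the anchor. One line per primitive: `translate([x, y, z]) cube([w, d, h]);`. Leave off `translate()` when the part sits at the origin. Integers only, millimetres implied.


translate([158, 406, 0]) cube([468, 254, 18]);
translate([158, 406, 18]) cube([468, 18, 195]);
translate([158, 642, 18]) cube([468, 18, 195]);
translate([158, 424, 18]) cube([18, 218, 195]);
translate([608, 424, 18]) cube([18, 218, 195]);


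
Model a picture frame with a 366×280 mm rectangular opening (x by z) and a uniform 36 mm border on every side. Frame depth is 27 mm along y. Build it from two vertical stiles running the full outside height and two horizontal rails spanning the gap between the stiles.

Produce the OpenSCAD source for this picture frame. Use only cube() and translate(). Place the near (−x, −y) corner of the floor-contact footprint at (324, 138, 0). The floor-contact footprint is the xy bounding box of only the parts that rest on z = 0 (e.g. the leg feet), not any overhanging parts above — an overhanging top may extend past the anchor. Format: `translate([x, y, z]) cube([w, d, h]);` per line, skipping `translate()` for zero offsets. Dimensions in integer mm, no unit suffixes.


translate([324, 138, 0]) cube([36, 27, 352]);
translate([726, 138, 0]) cube([36, 27, 352]);
translate([360, 138, 0]) cube([366, 27, 36]);
translate([360, 138, 316]) cube([366, 27, 36]);


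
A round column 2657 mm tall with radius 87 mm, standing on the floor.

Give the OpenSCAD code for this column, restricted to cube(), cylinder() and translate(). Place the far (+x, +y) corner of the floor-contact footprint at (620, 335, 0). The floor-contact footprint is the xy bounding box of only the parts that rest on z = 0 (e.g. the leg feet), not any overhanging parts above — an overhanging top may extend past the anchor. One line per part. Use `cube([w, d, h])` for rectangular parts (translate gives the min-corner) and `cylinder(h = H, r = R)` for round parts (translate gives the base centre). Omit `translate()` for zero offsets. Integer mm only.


translate([533, 248, 0]) cylinder(h = 2657, r = 87);


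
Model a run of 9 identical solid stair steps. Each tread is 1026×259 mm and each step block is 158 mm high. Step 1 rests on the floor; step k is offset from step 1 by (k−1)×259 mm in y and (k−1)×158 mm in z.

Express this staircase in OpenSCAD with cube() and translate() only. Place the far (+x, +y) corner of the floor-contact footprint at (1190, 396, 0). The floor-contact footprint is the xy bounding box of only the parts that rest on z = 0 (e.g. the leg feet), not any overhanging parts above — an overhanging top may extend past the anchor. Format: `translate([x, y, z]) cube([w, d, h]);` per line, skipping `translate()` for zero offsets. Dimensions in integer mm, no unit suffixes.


translate([164, 137, 0]) cube([1026, 259, 158]);
translate([164, 396, 158]) cube([1026, 259, 158]);
translate([164, 655, 316]) cube([1026, 259, 158]);
translate([164, 914, 474]) cube([1026, 259, 158]);
translate([164, 1173, 632]) cube([1026, 259, 158]);
translate([164, 1432, 790]) cube([1026, 259, 158]);
translate([164, 1691, 948]) cube([1026, 259, 158]);
translate([164, 1950, 1106]) cube([1026, 259, 158]);
translate([164, 2209, 1264]) cube([1026, 259, 158]);


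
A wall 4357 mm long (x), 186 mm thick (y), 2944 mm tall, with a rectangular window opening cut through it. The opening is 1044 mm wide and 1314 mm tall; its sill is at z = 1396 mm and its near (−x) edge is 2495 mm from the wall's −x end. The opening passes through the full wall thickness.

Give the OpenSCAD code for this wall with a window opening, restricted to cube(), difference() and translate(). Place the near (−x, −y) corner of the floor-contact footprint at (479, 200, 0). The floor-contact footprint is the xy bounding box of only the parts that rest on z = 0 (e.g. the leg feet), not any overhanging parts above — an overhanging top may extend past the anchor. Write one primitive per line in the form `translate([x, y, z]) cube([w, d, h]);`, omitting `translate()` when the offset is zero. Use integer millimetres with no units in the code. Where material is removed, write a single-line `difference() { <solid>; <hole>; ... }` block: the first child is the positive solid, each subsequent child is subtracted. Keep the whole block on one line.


difference() { translate([479, 200, 0]) cube([4357, 186, 2944]); translate([2974, 200, 1396]) cube([1044, 186, 1314]); }


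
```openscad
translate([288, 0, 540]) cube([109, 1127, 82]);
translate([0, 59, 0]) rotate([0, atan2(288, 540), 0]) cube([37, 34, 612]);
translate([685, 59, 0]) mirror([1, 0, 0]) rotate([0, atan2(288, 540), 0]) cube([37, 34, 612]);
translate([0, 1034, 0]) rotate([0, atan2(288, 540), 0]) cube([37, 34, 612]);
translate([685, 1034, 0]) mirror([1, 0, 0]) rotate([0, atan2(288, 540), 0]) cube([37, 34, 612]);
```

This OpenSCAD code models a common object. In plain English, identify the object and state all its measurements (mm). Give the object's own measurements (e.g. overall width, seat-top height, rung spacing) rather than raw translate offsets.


A sawhorse. A 109×1127×82 mm beam (x, y, z) sits on two A-frame leg pairs. Each pair is two raked legs of 37×34 mm section (34 mm along y) splaying symmetrically in x. Each leg rises 540 mm vertically over 288 mm of horizontal reach and is 612 mm long along its own axis. Every leg's outer bottom edge rests on the floor and its outer top edge meets a bottom edge of the beam — the left legs (tilting toward +x) meet the beam's −x bottom edge, the right legs (their mirror images, tilting toward −x) meet its +x bottom edge — so the leg tops tuck under the beam, the beam's underside is 540 mm above the floor, and the feet are 685 mm apart outside-to-outside with the beam centred between them. The two leg pairs are set in 59 mm from either end of the beam.


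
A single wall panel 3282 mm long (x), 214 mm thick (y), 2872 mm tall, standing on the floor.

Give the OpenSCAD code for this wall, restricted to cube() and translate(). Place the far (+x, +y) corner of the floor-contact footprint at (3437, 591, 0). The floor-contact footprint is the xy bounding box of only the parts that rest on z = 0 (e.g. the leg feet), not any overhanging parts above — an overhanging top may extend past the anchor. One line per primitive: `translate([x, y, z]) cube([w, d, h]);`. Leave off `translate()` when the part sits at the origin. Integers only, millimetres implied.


translate([155, 377, 0]) cube([3282, 214, 2872]);


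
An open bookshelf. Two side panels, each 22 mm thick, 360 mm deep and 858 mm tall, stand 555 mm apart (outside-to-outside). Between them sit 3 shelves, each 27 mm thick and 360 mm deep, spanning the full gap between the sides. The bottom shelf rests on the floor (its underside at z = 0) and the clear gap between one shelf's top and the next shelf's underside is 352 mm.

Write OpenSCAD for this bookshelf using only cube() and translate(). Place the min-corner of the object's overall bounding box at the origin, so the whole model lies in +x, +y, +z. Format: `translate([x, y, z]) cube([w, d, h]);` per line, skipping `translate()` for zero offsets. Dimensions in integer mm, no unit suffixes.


cube([22, 360, 858]);
translate([533, 0, 0]) cube([22, 360, 858]);
translate([22, 0, 0]) cube([511, 360, 27]);
translate([22, 0, 379]) cube([511, 360, 27]);
translate([22, 0, 758]) cube([511, 360, 27]);


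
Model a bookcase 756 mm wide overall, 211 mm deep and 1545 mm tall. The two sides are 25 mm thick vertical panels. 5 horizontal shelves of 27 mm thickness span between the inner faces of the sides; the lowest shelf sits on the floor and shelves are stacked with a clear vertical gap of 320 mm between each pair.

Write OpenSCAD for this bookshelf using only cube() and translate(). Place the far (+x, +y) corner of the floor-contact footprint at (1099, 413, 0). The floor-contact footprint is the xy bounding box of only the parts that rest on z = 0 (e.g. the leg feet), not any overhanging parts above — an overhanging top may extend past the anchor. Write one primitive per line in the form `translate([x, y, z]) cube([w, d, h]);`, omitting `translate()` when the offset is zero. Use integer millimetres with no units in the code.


translate([343, 202, 0]) cube([25, 211, 1545]);
translate([1074, 202, 0]) cube([25, 211, 1545]);
translate([368, 202, 0]) cube([706, 211, 27]);
translate([368, 202, 347]) cube([706, 211, 27]);
translate([368, 202, 694]) cube([706, 211, 27]);
translate([368, 202, 1041]) cube([706, 211, 27]);
translate([368, 202, 1388]) cube([706, 211, 27]);


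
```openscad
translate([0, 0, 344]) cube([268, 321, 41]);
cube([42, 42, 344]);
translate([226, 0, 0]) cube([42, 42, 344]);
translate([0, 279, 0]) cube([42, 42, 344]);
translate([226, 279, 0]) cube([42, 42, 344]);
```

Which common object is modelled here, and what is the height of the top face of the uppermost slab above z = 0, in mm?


A stool. The seat height is 385 mm.

A 268×321×41 slab at z = 344 on four corner posts — a stool. The seat top is 344 + 41 = 385 mm.


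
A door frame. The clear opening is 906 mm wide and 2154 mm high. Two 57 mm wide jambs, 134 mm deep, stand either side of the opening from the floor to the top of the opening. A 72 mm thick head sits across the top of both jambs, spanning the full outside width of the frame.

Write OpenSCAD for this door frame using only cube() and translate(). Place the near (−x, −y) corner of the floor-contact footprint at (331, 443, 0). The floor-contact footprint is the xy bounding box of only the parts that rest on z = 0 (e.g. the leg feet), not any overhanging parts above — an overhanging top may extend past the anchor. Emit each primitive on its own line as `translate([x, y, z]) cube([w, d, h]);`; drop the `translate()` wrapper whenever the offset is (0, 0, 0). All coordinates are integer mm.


translate([331, 443, 0]) cube([57, 134, 2154]);
translate([1294, 443, 0]) cube([57, 134, 2154]);
translate([331, 443, 2154]) cube([1020, 134, 72]);


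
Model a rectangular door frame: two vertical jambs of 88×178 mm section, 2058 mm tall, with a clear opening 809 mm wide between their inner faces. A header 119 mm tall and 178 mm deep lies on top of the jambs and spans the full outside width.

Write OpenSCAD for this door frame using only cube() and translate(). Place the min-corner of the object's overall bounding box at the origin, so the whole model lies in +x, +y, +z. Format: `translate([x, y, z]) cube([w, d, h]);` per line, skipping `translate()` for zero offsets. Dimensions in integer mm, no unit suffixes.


cube([88, 178, 2058]);
translate([897, 0, 0]) cube([88, 178, 2058]);
translate([0, 0, 2058]) cube([985, 178, 119]);


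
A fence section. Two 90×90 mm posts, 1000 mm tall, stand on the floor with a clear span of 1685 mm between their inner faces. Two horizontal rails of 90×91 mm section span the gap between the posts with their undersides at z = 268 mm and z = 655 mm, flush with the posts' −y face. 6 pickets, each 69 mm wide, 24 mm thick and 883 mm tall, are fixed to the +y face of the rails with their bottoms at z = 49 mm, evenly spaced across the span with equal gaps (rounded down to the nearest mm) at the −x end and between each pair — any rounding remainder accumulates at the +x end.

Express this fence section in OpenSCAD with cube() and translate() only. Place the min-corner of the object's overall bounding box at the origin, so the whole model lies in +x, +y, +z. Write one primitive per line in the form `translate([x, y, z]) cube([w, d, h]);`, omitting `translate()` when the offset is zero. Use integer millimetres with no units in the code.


cube([90, 90, 1000]);
translate([1775, 0, 0]) cube([90, 90, 1000]);
translate([90, 0, 268]) cube([1685, 90, 91]);
translate([90, 0, 655]) cube([1685, 90, 91]);
translate([271, 90, 49]) cube([69, 24, 883]);
translate([521, 90, 49]) cube([69, 24, 883]);
translate([771, 90, 49]) cube([69, 24, 883]);
translate([1021, 90, 49]) cube([69, 24, 883]);
translate([1271, 90, 49]) cube([69, 24, 883]);
translate([1521, 90, 49]) cube([69, 24, 883]);


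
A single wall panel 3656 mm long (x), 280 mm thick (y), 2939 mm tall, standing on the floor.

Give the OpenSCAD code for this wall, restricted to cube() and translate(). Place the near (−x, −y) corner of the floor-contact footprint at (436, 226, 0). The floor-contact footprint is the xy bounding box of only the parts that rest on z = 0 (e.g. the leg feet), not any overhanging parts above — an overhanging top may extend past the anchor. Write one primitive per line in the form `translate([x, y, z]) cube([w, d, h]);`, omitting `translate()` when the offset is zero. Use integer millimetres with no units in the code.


translate([436, 226, 0]) cube([3656, 280, 2939]);


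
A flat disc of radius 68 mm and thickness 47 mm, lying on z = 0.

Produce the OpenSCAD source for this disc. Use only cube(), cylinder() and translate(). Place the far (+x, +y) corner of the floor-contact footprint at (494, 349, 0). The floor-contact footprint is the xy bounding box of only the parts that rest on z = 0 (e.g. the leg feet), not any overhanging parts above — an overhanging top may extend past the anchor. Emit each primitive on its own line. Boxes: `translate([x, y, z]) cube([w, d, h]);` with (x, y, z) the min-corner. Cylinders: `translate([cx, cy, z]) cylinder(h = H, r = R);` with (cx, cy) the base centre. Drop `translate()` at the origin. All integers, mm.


translate([426, 281, 0]) cylinder(h = 47, r = 68);


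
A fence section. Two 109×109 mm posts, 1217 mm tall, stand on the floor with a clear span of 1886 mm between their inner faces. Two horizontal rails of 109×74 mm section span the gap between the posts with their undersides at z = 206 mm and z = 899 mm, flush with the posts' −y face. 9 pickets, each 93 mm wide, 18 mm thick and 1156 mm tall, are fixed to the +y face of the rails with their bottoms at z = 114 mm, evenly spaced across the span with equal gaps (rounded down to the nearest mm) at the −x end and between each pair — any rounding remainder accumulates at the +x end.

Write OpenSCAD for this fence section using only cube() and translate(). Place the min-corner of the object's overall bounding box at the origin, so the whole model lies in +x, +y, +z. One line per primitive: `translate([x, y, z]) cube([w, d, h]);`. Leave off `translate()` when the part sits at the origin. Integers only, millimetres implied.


cube([109, 109, 1217]);
translate([1995, 0, 0]) cube([109, 109, 1217]);
translate([109, 0, 206]) cube([1886, 109, 74]);
translate([109, 0, 899]) cube([1886, 109, 74]);
translate([213, 109, 114]) cube([93, 18, 1156]);
translate([410, 109, 114]) cube([93, 18, 1156]);
translate([607, 109, 114]) cube([93, 18, 1156]);
translate([804, 109, 114]) cube([93, 18, 1156]);
translate([1001, 109, 114]) cube([93, 18, 1156]);
translate([1198, 109, 114]) cube([93, 18, 1156]);
translate([1395, 109, 114]) cube([93, 18, 1156]);
translate([1592, 109, 114]) cube([93, 18, 1156]);
translate([1789, 109, 114]) cube([93, 18, 1156]);


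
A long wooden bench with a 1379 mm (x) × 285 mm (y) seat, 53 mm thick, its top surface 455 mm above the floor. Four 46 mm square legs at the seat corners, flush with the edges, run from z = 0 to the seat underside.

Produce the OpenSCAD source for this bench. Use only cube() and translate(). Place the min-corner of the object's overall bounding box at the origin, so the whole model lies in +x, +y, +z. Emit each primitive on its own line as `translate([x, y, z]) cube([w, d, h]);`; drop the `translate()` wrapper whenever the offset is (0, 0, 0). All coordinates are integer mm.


translate([0, 0, 402]) cube([1379, 285, 53]);
cube([46, 46, 402]);
translate([0, 239, 0]) cube([46, 46, 402]);
translate([1333, 0, 0]) cube([46, 46, 402]);
translate([1333, 239, 0]) cube([46, 46, 402]);


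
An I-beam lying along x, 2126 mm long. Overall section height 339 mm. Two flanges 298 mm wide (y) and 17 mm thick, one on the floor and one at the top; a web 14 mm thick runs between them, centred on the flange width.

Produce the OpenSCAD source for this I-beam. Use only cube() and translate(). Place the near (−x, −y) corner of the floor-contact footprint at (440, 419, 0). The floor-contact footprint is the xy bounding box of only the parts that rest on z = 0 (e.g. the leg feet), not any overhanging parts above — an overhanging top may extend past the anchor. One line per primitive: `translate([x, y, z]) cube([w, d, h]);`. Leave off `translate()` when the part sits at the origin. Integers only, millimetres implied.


translate([440, 419, 0]) cube([2126, 298, 17]);
translate([440, 561, 17]) cube([2126, 14, 305]);
translate([440, 419, 322]) cube([2126, 298, 17]);


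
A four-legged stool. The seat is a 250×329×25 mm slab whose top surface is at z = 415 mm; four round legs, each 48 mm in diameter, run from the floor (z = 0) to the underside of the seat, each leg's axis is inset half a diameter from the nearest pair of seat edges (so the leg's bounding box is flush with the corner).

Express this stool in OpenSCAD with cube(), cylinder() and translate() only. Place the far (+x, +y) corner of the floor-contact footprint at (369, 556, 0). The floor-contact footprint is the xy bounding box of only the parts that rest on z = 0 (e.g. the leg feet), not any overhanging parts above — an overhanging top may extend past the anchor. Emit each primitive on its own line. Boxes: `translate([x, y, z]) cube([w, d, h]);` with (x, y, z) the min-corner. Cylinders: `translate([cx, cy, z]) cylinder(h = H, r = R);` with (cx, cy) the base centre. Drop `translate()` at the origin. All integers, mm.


translate([119, 227, 390]) cube([250, 329, 25]);
translate([143, 251, 0]) cylinder(h = 390, r = 24);
translate([345, 251, 0]) cylinder(h = 390, r = 24);
translate([143, 532, 0]) cylinder(h = 390, r = 24);
translate([345, 532, 0]) cylinder(h = 390, r = 24);


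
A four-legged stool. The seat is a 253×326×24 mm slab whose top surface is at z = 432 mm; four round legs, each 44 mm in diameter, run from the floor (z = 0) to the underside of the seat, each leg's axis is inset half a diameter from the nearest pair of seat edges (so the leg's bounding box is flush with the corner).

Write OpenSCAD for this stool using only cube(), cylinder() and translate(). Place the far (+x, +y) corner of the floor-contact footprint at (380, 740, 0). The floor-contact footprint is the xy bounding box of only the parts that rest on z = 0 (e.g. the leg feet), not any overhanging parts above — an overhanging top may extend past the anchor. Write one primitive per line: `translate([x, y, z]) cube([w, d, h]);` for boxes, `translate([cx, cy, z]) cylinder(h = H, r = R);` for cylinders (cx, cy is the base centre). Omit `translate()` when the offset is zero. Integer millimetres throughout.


translate([127, 414, 408]) cube([253, 326, 24]);
translate([149, 436, 0]) cylinder(h = 408, r = 22);
translate([358, 436, 0]) cylinder(h = 408, r = 22);
translate([149, 718, 0]) cylinder(h = 408, r = 22);
translate([358, 718, 0]) cylinder(h = 408, r = 22);


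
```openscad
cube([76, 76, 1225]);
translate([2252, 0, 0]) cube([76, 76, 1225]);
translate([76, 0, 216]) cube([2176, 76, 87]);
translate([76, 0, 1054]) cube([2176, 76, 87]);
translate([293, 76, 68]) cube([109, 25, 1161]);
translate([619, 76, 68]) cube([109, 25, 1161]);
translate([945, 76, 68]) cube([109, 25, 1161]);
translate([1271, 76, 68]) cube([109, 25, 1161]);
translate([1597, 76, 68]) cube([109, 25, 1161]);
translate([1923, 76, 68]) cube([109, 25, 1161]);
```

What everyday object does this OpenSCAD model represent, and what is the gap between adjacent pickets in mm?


A fence section. The picket gap is 217 mm.

Two posts, two rails, 6 pickets — a fence section. Span 2176 mm holds 6 pickets of 109 mm with 7 equal gaps: ⌊(2176 − 6·109) / 7⌋ = 217 mm.


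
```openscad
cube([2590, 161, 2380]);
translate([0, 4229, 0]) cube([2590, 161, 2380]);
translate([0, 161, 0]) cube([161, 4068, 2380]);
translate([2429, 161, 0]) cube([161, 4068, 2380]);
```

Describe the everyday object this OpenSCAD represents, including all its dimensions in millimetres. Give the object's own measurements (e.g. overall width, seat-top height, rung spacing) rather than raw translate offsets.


The wall frame of a small rectangular building: four walls, each 2380 mm tall and 161 mm thick, enclosing a footprint 2590 mm (x) by 4390 mm (y) outside-to-outside, with no floor or roof. The front and back walls (the −y and +y sides) span the full width; the two side walls fit between them.


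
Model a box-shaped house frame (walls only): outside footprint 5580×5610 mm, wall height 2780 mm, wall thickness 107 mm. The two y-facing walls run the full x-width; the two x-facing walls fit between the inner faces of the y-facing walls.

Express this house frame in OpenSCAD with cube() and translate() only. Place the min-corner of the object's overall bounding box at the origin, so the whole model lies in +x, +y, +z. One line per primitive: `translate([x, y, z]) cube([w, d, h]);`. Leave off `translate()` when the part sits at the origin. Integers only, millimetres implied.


cube([5580, 107, 2780]);
translate([0, 5503, 0]) cube([5580, 107, 2780]);
translate([0, 107, 0]) cube([107, 5396, 2780]);
translate([5473, 107, 0]) cube([107, 5396, 2780]);


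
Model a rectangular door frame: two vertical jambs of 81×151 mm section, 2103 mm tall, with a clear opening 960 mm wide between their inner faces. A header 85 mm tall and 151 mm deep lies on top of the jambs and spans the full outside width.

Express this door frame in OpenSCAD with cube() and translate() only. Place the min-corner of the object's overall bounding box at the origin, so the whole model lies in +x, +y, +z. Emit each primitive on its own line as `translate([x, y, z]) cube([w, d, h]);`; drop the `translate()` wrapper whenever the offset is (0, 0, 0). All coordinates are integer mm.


cube([81, 151, 2103]);
translate([1041, 0, 0]) cube([81, 151, 2103]);
translate([0, 0, 2103]) cube([1122, 151, 85]);


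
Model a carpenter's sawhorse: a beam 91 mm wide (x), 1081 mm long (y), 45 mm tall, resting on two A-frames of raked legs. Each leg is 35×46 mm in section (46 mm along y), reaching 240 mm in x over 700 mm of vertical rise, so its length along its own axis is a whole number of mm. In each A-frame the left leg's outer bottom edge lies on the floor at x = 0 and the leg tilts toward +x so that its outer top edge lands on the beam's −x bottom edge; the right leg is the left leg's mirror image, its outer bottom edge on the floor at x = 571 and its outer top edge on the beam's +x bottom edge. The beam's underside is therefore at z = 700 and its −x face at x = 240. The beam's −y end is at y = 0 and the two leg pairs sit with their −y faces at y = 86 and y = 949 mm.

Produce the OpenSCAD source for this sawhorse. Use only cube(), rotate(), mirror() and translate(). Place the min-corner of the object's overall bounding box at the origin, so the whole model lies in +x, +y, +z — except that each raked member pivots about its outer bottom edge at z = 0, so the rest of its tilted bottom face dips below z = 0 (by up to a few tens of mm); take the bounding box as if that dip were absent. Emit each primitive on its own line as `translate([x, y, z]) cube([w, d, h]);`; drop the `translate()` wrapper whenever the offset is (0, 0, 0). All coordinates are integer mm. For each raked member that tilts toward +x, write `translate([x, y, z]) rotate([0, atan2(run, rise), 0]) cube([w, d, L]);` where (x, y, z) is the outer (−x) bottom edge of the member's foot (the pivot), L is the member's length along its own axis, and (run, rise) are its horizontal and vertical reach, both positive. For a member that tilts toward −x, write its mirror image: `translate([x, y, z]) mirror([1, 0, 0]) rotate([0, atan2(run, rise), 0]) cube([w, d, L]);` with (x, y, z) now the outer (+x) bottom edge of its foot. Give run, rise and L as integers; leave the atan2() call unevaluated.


translate([240, 0, 700]) cube([91, 1081, 45]);
translate([0, 86, 0]) rotate([0, atan2(240, 700), 0]) cube([35, 46, 740]);
translate([571, 86, 0]) mirror([1, 0, 0]) rotate([0, atan2(240, 700), 0]) cube([35, 46, 740]);
translate([0, 949, 0]) rotate([0, atan2(240, 700), 0]) cube([35, 46, 740]);
translate([571, 949, 0]) mirror([1, 0, 0]) rotate([0, atan2(240, 700), 0]) cube([35, 46, 740]);


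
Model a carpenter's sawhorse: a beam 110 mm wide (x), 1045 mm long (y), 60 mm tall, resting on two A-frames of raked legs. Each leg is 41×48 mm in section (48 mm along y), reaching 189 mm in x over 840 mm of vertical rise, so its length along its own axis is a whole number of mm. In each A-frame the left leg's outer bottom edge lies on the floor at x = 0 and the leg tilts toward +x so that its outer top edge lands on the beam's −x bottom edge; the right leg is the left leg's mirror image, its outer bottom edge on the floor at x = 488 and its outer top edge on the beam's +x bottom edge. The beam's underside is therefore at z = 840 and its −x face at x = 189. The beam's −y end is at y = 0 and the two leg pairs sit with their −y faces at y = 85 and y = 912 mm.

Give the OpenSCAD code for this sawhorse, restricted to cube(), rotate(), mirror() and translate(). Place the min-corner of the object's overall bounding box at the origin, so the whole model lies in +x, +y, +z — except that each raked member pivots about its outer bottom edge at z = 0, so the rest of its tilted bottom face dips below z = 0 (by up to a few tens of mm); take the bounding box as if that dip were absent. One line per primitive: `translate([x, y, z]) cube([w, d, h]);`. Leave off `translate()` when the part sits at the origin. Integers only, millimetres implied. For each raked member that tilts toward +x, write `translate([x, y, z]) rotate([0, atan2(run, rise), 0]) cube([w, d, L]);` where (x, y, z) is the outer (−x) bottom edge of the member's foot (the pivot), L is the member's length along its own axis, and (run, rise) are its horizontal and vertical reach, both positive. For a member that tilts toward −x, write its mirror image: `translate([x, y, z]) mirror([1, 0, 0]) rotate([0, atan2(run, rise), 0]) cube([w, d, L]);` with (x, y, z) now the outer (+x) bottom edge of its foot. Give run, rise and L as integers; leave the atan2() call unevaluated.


// leg length = √(189² + 840²) = 861
// right-leg outer foot x = 2·189 + 110 = 488
// beam min-corner = (189, 0, 840)
translate([189, 0, 840]) cube([110, 1045, 60]);
translate([0, 85, 0]) rotate([0, atan2(189, 840), 0]) cube([41, 48, 861]);
translate([488, 85, 0]) mirror([1, 0, 0]) rotate([0, atan2(189, 840), 0]) cube([41, 48, 861]);
translate([0, 912, 0]) rotate([0, atan2(189, 840), 0]) cube([41, 48, 861]);
translate([488, 912, 0]) mirror([1, 0, 0]) rotate([0, atan2(189, 840), 0]) cube([41, 48, 861]);


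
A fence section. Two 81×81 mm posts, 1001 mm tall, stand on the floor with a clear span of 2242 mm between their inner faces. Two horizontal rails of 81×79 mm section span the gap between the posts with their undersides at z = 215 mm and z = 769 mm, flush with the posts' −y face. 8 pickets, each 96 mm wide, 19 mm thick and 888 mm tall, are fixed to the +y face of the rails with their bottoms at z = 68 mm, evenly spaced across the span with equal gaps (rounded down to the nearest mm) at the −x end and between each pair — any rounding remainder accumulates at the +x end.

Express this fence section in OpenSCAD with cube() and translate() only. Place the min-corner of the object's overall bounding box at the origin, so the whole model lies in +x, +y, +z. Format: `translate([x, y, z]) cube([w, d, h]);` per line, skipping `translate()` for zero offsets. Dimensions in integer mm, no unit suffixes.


cube([81, 81, 1001]);
translate([2323, 0, 0]) cube([81, 81, 1001]);
translate([81, 0, 215]) cube([2242, 81, 79]);
translate([81, 0, 769]) cube([2242, 81, 79]);
translate([244, 81, 68]) cube([96, 19, 888]);
translate([503, 81, 68]) cube([96, 19, 888]);
translate([762, 81, 68]) cube([96, 19, 888]);
translate([1021, 81, 68]) cube([96, 19, 888]);
translate([1280, 81, 68]) cube([96, 19, 888]);
translate([1539, 81, 68]) cube([96, 19, 888]);
translate([1798, 81, 68]) cube([96, 19, 888]);
translate([2057, 81, 68]) cube([96, 19, 888]);


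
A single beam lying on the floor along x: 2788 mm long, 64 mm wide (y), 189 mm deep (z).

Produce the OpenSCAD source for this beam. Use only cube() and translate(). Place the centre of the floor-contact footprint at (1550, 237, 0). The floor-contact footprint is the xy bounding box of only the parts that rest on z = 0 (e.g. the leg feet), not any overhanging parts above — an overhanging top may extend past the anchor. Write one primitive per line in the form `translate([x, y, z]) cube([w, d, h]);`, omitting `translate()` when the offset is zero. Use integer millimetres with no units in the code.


translate([156, 205, 0]) cube([2788, 64, 189]);


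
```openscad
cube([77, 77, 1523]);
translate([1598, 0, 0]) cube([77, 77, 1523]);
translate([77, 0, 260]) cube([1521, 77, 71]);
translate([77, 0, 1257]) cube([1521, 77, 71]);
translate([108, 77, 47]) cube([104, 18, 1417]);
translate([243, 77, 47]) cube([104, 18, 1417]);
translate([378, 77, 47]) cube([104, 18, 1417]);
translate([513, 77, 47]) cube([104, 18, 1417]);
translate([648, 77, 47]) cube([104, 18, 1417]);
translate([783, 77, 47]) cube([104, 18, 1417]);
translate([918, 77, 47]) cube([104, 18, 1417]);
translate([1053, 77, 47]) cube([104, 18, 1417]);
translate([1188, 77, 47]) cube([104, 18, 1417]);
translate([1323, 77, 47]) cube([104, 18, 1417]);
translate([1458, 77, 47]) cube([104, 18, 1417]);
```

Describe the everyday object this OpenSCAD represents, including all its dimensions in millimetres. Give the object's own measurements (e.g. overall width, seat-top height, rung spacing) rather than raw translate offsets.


A fence section. Two 77×77 mm posts, 1523 mm tall, stand on the floor with a clear span of 1521 mm between their inner faces. Two horizontal rails of 77×71 mm section span the gap between the posts with their undersides at z = 260 mm and z = 1257 mm, flush with the posts' −y face. 11 pickets, each 104 mm wide, 18 mm thick and 1417 mm tall, are fixed to the +y face of the rails with their bottoms at z = 47 mm, spaced across the span with a 31 mm gap after the −x post and between neighbouring pickets, with 36 mm left before the +x post.


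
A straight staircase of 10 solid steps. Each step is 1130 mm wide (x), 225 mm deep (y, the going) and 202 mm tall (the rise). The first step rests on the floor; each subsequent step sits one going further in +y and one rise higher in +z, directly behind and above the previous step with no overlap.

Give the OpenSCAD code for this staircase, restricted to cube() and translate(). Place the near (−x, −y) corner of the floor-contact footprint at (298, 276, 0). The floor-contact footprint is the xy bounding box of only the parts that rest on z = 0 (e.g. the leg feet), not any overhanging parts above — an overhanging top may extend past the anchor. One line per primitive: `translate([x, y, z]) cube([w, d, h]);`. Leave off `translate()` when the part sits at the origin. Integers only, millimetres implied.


translate([298, 276, 0]) cube([1130, 225, 202]);
translate([298, 501, 202]) cube([1130, 225, 202]);
translate([298, 726, 404]) cube([1130, 225, 202]);
translate([298, 951, 606]) cube([1130, 225, 202]);
translate([298, 1176, 808]) cube([1130, 225, 202]);
translate([298, 1401, 1010]) cube([1130, 225, 202]);
translate([298, 1626, 1212]) cube([1130, 225, 202]);
translate([298, 1851, 1414]) cube([1130, 225, 202]);
translate([298, 2076, 1616]) cube([1130, 225, 202]);
translate([298, 2301, 1818]) cube([1130, 225, 202]);


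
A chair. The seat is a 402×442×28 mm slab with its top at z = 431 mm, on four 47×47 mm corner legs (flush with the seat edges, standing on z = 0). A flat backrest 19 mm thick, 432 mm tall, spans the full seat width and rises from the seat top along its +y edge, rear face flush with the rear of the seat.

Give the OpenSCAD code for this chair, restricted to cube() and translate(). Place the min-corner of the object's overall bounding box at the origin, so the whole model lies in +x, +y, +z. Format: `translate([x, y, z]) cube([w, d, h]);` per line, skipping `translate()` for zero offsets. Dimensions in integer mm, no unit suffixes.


translate([0, 0, 403]) cube([402, 442, 28]);
cube([47, 47, 403]);
translate([355, 0, 0]) cube([47, 47, 403]);
translate([0, 395, 0]) cube([47, 47, 403]);
translate([355, 395, 0]) cube([47, 47, 403]);
translate([0, 423, 431]) cube([402, 19, 432]);


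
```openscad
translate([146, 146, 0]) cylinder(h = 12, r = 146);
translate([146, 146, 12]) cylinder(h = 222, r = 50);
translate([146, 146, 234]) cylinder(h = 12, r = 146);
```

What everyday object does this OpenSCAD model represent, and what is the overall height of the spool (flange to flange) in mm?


A spool. The overall height is 246 mm.

Three coaxial cylinders, large–small–large — a spool. Two 12 mm flanges and a 222 mm core give 12 + 222 + 12 = 246 mm.


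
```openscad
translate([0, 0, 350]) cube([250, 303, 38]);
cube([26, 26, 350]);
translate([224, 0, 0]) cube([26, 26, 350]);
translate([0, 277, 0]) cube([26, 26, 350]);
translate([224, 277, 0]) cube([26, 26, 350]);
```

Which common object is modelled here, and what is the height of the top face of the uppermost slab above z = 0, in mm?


A stool. The seat height is 388 mm.

A 250×303×38 slab at z = 350 on four corner posts — a stool. The seat top is 350 + 38 = 388 mm.


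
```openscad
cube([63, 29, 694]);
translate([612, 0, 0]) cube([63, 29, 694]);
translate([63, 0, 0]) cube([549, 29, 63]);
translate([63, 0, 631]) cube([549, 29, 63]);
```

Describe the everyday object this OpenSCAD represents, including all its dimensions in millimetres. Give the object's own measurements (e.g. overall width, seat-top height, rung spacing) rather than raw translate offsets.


A rectangular picture frame lying in the x–z plane (depth along y). The opening is 549 mm wide (x) by 568 mm tall (z), surrounded by a border 63 mm wide on all four sides. The frame is 29 mm deep and is made of two full-height vertical stiles with two horizontal rails fitted between them.


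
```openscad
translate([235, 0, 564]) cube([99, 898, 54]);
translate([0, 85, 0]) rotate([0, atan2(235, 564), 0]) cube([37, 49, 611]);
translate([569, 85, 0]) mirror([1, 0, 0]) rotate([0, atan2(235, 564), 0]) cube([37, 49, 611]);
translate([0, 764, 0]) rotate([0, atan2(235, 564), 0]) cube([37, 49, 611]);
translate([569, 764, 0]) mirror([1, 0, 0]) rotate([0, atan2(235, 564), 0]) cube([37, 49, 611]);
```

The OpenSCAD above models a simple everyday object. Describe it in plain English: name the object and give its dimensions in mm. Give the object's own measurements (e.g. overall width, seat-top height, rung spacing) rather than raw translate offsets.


A sawhorse. A 99×898×54 mm beam (x, y, z) sits on two A-frame leg pairs. Each pair is two raked legs of 37×49 mm section (49 mm along y) splaying symmetrically in x. Each leg rises 564 mm vertically over 235 mm of horizontal reach and is 611 mm long along its own axis. Every leg's outer bottom edge rests on the floor and its outer top edge meets a bottom edge of the beam — the left legs (tilting toward +x) meet the beam's −x bottom edge, the right legs (their mirror images, tilting toward −x) meet its +x bottom edge — so the leg tops tuck under the beam, the beam's underside is 564 mm above the floor, and the feet are 569 mm apart outside-to-outside with the beam centred between them. The two leg pairs are set in 85 mm from either end of the beam.


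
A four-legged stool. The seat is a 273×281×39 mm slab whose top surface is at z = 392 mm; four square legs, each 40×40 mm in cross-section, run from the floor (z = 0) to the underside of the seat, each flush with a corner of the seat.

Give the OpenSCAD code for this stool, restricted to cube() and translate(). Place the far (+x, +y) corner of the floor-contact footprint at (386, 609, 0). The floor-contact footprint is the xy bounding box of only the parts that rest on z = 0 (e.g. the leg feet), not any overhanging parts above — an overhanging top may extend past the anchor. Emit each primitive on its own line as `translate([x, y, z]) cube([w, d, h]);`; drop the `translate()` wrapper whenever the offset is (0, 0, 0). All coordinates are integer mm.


// leg_h = 392 - 39 = 353
translate([113, 328, 353]) cube([273, 281, 39]);
translate([113, 328, 0]) cube([40, 40, 353]);
translate([346, 328, 0]) cube([40, 40, 353]);
translate([113, 569, 0]) cube([40, 40, 353]);
translate([346, 569, 0]) cube([40, 40, 353]);


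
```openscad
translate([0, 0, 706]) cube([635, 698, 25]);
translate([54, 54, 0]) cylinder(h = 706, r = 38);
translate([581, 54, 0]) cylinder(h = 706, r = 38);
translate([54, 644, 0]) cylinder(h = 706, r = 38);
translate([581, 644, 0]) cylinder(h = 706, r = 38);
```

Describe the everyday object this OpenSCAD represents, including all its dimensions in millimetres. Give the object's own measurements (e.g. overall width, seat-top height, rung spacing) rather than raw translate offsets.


A rectangular dining table. The top is 635×698×25 mm with its upper surface at z = 731 mm. It stands on four round legs of 76 mm diameter, each leg's bounding box inset 16 mm from the nearest pair of top edges, running from the floor to the underside of the top.


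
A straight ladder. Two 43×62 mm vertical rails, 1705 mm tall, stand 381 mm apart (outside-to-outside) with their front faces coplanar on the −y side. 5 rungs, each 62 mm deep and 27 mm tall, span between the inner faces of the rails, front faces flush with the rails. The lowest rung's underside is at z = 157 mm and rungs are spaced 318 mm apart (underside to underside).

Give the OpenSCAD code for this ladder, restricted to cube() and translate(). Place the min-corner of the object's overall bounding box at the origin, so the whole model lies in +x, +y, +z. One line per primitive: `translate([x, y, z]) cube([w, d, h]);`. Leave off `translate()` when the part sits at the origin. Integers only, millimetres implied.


// rung span = 381 - 2*43 = 295
// rung[k] z = 157 + k*318
cube([43, 62, 1705]);
translate([338, 0, 0]) cube([43, 62, 1705]);
translate([43, 0, 157]) cube([295, 62, 27]);
translate([43, 0, 475]) cube([295, 62, 27]);
translate([43, 0, 793]) cube([295, 62, 27]);
translate([43, 0, 1111]) cube([295, 62, 27]);
translate([43, 0, 1429]) cube([295, 62, 27]);


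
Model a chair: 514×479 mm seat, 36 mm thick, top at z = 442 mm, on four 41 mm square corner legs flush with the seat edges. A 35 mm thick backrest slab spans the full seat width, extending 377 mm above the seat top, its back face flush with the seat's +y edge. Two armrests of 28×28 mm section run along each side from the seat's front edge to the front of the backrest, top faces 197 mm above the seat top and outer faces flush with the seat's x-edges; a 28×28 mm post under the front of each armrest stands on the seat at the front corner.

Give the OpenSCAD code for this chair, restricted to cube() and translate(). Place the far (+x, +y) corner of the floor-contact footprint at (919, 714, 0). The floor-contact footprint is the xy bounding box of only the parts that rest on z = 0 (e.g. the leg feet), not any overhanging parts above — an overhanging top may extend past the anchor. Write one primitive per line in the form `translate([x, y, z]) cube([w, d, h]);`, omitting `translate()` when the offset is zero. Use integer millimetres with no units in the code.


translate([405, 235, 406]) cube([514, 479, 36]);
translate([405, 235, 0]) cube([41, 41, 406]);
translate([878, 235, 0]) cube([41, 41, 406]);
translate([405, 673, 0]) cube([41, 41, 406]);
translate([878, 673, 0]) cube([41, 41, 406]);
translate([405, 679, 442]) cube([514, 35, 377]);
translate([405, 235, 611]) cube([28, 444, 28]);
translate([891, 235, 611]) cube([28, 444, 28]);
translate([405, 235, 442]) cube([28, 28, 169]);
translate([891, 235, 442]) cube([28, 28, 169]);
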